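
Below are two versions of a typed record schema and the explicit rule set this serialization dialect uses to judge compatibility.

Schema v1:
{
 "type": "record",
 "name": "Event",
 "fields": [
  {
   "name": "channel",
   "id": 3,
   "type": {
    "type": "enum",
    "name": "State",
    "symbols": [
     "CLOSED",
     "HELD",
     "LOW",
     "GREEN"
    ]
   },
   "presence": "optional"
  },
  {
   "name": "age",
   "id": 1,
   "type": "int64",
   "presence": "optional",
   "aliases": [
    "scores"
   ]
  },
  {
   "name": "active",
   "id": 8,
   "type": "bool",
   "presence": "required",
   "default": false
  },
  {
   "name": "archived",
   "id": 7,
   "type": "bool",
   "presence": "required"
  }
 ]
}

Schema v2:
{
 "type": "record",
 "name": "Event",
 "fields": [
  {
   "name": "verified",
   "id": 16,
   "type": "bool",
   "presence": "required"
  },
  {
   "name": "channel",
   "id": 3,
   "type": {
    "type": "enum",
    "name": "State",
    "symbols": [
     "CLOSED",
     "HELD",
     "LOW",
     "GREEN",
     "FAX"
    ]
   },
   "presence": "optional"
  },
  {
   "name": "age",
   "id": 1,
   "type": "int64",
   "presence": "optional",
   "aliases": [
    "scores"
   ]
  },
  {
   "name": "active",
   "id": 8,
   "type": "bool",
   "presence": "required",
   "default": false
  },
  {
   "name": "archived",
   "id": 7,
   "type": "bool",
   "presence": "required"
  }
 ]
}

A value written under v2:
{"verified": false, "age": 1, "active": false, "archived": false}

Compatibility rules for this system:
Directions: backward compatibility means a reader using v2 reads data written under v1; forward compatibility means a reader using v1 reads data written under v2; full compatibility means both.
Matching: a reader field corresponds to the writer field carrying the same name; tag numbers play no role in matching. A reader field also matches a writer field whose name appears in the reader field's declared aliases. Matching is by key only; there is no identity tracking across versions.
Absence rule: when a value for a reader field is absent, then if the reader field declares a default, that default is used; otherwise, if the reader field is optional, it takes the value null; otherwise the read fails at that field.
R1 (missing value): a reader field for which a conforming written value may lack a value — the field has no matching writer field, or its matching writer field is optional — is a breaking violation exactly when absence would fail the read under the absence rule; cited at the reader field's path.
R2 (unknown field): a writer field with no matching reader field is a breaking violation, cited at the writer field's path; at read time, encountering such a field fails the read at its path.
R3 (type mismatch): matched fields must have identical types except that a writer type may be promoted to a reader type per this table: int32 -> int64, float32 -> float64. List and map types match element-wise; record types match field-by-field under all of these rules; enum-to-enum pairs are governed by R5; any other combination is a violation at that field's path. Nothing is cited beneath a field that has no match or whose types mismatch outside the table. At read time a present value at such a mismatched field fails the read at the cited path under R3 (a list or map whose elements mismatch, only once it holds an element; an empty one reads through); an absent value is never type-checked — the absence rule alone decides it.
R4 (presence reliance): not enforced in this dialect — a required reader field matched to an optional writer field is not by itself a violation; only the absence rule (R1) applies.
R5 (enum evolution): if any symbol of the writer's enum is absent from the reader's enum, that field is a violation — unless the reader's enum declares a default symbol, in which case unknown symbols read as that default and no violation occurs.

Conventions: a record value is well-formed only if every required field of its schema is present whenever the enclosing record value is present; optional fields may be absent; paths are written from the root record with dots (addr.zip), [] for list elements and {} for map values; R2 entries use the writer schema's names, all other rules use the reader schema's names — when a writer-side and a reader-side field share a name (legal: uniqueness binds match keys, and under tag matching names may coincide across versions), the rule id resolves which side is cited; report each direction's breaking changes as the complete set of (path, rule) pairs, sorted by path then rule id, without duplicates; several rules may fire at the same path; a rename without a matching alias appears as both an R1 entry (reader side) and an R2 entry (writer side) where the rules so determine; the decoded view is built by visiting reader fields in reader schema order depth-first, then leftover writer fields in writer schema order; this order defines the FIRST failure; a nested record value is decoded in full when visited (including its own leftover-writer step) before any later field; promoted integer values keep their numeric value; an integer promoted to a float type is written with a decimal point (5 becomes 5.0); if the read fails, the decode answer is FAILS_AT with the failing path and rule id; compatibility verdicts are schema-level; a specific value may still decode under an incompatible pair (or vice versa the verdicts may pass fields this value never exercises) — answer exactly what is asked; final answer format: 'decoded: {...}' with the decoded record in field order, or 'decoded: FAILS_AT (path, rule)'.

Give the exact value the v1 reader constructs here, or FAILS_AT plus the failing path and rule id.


decoded: FAILS_AT (verified, R2)

arrows below run writer -> reader for Event
decode walk for Event under reader schema v1:
  channel := null (absent, optional -> null)
  age := 1
  active := false
  archived := false
  read fails at verified under R2 (unknown field)
  => FAILS_AT (verified, R2)
the rest of the Event diff is inert for this question:
  enum State (field channel in record Event): symbol FAX added -> a verdict-level change on Event — the shown value reads the same


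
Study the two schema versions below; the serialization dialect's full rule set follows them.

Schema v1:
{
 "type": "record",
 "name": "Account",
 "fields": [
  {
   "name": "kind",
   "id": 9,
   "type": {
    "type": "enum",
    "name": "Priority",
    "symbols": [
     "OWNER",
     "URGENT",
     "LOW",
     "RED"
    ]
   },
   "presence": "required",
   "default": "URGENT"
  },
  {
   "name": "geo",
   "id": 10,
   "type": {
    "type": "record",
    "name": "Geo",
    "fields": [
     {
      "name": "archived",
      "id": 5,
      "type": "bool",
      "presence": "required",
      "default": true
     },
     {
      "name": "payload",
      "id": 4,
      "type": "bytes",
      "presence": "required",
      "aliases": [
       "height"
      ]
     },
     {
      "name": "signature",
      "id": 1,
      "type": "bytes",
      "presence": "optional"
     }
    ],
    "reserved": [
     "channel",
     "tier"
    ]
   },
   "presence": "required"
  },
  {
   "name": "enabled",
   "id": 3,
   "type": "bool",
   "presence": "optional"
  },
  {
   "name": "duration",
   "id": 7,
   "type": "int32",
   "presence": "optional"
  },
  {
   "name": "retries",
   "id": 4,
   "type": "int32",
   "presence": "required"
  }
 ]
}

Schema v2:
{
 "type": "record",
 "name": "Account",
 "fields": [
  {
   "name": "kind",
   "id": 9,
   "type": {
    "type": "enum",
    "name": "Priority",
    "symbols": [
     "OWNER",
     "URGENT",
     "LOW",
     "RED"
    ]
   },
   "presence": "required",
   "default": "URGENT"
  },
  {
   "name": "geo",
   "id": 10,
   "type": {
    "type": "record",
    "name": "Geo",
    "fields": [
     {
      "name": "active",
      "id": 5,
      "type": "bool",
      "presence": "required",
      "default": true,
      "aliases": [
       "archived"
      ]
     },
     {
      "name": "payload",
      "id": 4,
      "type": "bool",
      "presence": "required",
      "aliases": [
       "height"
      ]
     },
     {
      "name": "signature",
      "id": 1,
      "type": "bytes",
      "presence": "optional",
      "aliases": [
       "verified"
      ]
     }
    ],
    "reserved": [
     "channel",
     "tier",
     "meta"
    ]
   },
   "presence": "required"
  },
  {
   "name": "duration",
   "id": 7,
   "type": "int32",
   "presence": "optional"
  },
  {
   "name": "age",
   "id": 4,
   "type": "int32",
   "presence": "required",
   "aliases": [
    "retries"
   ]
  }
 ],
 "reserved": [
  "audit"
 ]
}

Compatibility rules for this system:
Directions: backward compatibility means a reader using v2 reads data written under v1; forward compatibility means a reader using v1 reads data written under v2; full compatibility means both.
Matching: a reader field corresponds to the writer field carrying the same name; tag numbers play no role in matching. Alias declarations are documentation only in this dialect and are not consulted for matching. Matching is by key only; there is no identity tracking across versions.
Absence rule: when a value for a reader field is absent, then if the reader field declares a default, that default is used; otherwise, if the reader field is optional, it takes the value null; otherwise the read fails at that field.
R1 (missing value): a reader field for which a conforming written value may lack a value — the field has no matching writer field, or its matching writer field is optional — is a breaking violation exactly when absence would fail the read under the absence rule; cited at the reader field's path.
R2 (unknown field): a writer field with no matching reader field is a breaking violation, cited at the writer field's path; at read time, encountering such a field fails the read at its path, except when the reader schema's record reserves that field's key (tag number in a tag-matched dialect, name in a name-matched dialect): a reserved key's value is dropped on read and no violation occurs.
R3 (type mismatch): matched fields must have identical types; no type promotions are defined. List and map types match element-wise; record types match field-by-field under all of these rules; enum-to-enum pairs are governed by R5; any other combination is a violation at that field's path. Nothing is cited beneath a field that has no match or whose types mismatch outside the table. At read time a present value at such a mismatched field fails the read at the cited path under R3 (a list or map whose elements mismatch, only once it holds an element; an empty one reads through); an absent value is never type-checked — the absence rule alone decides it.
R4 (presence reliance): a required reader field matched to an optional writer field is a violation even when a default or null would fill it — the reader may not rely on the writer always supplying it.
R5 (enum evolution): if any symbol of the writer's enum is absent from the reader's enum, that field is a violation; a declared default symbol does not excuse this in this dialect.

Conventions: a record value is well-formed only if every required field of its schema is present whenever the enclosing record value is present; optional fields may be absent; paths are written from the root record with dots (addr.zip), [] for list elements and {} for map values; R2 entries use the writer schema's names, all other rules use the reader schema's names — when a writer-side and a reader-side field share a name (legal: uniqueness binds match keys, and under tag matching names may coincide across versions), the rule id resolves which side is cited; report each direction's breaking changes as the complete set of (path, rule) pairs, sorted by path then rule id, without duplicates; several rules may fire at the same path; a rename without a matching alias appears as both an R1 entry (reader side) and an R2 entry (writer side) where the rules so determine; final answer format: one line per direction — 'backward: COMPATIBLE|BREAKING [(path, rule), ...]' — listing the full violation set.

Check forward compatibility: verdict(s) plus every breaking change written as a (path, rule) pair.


in Account below, arrows point writer -> reader
forward for Account (reader v1, writer v2):
  Priority -> Priority, writer required: kind aligns to kind
  Geo -> Geo, writer required: geo aligns to geo
  enabled: no writer-side match
  int32 -> int32, writer optional: duration aligns to duration
  retries: no writer-side match
  age (writer side), unknown to reader
  geo.archived: no writer-side match
  bool -> bytes, writer required: geo.payload aligns to geo.payload
  bytes -> bytes, writer optional: geo.signature aligns to geo.signature
  geo.active (writer side), unknown to reader
  breaking: (age, R2)
  breaking: (geo.active, R2)
  breaking: (geo.payload, R3)
  breaking: (retries, R1)
  => forward: BREAKING (4)
the rest of the Account diff is inert for this question:
  removed field enabled from record Account -> affects backward compatibility only, which is not asked

forward: BREAKING [(age, R2), (geo.active, R2), (geo.payload, R3), (retries, R1)]


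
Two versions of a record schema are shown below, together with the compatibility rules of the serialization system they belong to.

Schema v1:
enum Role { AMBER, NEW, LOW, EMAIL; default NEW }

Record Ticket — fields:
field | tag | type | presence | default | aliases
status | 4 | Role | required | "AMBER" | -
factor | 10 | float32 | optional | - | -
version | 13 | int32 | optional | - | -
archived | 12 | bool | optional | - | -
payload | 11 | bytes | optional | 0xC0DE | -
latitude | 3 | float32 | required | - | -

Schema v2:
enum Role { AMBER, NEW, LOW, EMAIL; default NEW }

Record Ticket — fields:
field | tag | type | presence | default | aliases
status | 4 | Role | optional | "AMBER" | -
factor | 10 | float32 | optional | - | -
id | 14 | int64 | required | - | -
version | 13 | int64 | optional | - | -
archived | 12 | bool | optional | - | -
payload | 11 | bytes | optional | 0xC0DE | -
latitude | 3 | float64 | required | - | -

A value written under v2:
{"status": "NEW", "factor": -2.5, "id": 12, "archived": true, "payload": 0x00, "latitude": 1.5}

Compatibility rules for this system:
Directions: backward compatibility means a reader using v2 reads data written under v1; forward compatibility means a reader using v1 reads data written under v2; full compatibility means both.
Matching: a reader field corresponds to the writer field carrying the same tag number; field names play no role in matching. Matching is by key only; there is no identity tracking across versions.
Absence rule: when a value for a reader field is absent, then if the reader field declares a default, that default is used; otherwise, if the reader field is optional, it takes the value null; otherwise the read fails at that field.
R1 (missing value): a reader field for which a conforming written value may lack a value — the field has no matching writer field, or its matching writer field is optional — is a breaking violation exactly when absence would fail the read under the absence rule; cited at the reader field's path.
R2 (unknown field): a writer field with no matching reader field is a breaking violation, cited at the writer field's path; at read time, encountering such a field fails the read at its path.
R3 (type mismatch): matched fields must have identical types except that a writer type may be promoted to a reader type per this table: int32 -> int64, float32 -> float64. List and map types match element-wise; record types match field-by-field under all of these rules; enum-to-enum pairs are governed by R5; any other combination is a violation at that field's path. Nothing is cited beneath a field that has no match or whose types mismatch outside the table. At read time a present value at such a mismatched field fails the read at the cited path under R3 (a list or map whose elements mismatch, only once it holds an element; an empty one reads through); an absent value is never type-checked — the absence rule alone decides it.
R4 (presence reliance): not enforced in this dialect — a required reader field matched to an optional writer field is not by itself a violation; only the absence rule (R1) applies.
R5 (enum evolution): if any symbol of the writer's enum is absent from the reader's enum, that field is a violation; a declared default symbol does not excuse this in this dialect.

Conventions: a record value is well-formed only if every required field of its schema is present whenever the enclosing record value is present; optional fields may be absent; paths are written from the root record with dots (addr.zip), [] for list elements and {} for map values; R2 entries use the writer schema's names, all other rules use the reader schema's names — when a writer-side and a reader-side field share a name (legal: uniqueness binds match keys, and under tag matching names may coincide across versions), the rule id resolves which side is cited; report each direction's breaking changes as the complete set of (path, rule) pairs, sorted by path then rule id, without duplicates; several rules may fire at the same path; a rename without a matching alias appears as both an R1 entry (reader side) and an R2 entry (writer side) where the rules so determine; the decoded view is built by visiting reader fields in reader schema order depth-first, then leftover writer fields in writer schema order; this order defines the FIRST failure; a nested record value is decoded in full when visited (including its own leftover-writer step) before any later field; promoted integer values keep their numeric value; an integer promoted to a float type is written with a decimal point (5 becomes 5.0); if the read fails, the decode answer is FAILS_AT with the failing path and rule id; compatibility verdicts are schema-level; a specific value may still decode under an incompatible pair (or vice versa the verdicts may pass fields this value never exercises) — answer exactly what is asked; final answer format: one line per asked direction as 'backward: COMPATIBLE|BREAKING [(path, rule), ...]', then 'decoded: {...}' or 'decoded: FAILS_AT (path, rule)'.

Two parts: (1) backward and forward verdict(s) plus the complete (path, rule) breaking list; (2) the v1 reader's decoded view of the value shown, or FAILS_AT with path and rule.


each type pair in Ticket: writer, then reader
backward for Ticket (reader v2, writer v1):
  writer required, Role -> Role: reader status maps from writer status
  writer optional, float32 -> float32: reader factor maps from writer factor
  id has no writer counterpart
  writer optional, int32 -> int64: reader version maps from writer version
  writer optional, bool -> bool: reader archived maps from writer archived
  writer optional, bytes -> bytes: reader payload maps from writer payload
  writer required, float32 -> float64: reader latitude maps from writer latitude
  R1 fires at id
  => 1 violation(s): backward is BREAKING for Ticket
forward for Ticket (reader v1, writer v2):
  writer optional, Role -> Role: reader status maps from writer status
  writer optional, float32 -> float32: reader factor maps from writer factor
  writer optional, int64 -> int32: reader version maps from writer version
  writer optional, bool -> bool: reader archived maps from writer archived
  writer optional, bytes -> bytes: reader payload maps from writer payload
  writer required, float64 -> float32: reader latitude maps from writer latitude
  id (writer side), unknown to reader
  R2 fires at id
  R3 fires at latitude
  R3 fires at version
  => 3 violation(s): forward is BREAKING for Ticket
decode (reader v1):
  status := "NEW"
  factor := -2.5
  version := null (not supplied -> null)
  archived := true
  payload := 0x00
  read fails at latitude under R3
  => FAILS_AT (latitude, R3)

backward: BREAKING [(id, R1)]; forward: BREAKING [(id, R2), (latitude, R3), (version, R3)]; decoded: FAILS_AT (latitude, R3)


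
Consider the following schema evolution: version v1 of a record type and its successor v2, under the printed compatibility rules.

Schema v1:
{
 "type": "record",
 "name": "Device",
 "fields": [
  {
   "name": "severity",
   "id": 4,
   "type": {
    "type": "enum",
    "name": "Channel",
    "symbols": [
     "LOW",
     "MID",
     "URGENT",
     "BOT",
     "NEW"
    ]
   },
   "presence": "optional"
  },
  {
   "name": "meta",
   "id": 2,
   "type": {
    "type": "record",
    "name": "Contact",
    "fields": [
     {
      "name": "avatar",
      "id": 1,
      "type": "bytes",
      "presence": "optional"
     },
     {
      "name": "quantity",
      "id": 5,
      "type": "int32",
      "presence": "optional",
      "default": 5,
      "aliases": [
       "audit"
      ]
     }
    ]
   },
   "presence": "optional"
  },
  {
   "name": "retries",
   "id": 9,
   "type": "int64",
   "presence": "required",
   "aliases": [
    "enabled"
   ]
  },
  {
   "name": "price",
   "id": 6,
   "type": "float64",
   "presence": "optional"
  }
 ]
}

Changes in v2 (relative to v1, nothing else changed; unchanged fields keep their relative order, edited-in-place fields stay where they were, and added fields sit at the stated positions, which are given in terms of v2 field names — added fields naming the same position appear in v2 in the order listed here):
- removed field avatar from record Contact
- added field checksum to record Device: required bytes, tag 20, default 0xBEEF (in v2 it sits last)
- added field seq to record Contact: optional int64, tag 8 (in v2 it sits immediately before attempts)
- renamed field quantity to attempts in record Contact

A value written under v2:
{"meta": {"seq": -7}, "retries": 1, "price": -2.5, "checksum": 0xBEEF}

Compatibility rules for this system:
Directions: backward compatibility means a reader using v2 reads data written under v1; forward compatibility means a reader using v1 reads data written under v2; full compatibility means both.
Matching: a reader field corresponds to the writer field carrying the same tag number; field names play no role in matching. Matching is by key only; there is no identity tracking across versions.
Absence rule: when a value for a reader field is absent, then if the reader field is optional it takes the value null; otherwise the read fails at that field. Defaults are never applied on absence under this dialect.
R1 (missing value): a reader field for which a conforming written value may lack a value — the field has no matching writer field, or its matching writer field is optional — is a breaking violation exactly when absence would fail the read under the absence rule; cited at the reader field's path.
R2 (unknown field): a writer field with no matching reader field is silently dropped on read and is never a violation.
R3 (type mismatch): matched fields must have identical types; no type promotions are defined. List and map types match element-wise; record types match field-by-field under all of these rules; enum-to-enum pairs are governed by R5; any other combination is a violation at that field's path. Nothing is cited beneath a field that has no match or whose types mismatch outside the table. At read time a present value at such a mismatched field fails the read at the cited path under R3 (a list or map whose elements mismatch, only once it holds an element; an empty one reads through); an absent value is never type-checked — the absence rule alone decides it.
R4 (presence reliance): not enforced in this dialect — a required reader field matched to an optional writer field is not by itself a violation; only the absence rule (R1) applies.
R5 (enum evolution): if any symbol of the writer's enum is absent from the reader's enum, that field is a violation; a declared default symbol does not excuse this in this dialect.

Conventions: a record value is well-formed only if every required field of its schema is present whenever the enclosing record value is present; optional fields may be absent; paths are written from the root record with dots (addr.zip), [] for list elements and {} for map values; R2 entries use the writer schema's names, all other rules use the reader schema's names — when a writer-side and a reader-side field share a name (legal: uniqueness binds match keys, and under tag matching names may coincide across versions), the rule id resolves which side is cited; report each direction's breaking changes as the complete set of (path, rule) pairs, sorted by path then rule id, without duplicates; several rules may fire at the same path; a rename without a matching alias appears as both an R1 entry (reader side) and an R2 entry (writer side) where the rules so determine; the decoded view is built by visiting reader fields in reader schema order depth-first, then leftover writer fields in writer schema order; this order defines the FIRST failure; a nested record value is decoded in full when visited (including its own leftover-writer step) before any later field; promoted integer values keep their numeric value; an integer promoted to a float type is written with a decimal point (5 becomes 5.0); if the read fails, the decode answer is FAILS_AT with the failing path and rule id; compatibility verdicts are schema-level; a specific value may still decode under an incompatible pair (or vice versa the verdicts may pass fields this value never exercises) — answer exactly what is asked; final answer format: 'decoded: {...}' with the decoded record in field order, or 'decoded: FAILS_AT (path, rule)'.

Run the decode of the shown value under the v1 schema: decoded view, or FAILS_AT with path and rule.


in Device below, arrows point writer -> reader
decoding the Device value with the v1 reader:
  severity := null (not supplied -> null)
  meta.avatar := null (not supplied -> null)
  meta.quantity := null (not supplied -> null)
  writer meta.seq: unmatched, discarded
  retries := 1
  price := -2.5
  writer checksum: unmatched, discarded
  => decoded: {"severity": null, "meta": {"avatar": null, "quantity": null}, "retries": 1, "price": -2.5}
remaining Device differences; none change what is asked:
  removed field avatar from record Contact -> inert under this dialect — no rule fires on Device and the result does not move
  added field checksum to record Device: required bytes, tag 20, default 0xBEEF (in v2 it sits last) -> schema-level compatibility only; this Device value's decode is unchanged
  added field seq to record Contact: optional int64, tag 8 (in v2 it sits immediately before attempts) -> inert under this dialect — no rule fires on Device and the result does not move
  renamed field quantity to attempts in record Contact -> inert under this dialect — no rule fires on Device and the result does not move

decoded: {"severity": null, "meta": {"avatar": null, "quantity": null}, "retries": 1, "price": -2.5}


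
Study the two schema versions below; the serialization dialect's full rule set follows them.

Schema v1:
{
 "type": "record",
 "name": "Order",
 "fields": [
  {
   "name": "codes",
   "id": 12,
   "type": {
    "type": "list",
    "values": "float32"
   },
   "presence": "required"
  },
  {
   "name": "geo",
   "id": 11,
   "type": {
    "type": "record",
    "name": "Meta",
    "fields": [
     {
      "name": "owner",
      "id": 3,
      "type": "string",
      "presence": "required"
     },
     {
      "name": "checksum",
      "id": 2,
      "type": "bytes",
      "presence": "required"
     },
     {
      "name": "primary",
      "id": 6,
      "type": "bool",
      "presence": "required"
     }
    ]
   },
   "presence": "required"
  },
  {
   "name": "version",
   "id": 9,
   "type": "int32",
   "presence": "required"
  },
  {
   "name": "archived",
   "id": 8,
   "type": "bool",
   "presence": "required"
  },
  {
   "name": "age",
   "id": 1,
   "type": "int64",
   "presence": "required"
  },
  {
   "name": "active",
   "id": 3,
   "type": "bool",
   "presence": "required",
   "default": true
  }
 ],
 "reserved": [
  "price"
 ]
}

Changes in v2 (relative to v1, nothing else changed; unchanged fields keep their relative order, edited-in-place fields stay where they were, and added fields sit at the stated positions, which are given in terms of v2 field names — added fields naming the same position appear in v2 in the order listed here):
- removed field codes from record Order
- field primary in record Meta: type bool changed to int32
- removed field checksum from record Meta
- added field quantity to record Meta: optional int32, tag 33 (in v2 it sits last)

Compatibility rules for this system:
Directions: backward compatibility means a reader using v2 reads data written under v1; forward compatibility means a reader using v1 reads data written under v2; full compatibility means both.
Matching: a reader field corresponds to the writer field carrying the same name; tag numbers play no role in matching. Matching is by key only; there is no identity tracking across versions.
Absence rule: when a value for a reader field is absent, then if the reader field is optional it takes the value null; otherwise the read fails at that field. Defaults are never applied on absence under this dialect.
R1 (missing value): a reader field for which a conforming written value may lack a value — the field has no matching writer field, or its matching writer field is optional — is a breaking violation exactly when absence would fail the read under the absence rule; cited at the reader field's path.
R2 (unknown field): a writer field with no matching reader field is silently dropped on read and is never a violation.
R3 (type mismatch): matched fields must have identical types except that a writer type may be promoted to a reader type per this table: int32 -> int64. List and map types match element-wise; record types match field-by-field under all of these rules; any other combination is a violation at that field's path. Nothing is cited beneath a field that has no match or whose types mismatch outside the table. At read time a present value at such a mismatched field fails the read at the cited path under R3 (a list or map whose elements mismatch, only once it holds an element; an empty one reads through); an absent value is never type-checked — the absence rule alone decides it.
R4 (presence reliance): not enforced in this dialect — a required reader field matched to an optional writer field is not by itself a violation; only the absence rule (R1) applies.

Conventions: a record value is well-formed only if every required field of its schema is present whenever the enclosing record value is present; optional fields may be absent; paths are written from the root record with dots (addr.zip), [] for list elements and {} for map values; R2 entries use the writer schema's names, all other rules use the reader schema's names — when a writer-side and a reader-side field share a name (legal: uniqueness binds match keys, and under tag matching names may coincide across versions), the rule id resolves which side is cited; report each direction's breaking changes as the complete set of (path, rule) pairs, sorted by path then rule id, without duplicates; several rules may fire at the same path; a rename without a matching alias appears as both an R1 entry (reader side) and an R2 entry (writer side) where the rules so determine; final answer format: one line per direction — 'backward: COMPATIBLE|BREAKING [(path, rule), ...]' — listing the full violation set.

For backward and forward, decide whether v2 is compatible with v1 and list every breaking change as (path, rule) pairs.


backward: BREAKING [(geo.primary, R3)]; forward: BREAKING [(codes, R1), (geo.checksum, R1), (geo.primary, R3)]

the writer's type comes first in each Order pair
backward for Order (reader v2, writer v1):
  geo: paired with writer geo (Meta -> Meta; writer required)
  version: paired with writer version (int32 -> int32; writer required)
  archived: paired with writer archived (bool -> bool; writer required)
  age: paired with writer age (int64 -> int64; writer required)
  active: paired with writer active (bool -> bool; writer required)
  writer codes: unknown to reader
  geo.owner: paired with writer geo.owner (string -> string; writer required)
  geo.primary: paired with writer geo.primary (bool -> int32; writer required)
  no writer field matches reader geo.quantity
  writer geo.checksum: unknown to reader
  rule R3 violated at geo.primary
  => 1 violation(s): backward is BREAKING for Order
forward for Order (reader v1, writer v2):
  no writer field matches reader codes
  geo: paired with writer geo (Meta -> Meta; writer required)
  version: paired with writer version (int32 -> int32; writer required)
  archived: paired with writer archived (bool -> bool; writer required)
  age: paired with writer age (int64 -> int64; writer required)
  active: paired with writer active (bool -> bool; writer required)
  geo.owner: paired with writer geo.owner (string -> string; writer required)
  no writer field matches reader geo.checksum
  geo.primary: paired with writer geo.primary (int32 -> bool; writer required)
  writer geo.quantity: unknown to reader
  rule R1 violated at codes
  rule R1 violated at geo.checksum
  rule R3 violated at geo.primary
  => 3 violation(s): forward is BREAKING for Order


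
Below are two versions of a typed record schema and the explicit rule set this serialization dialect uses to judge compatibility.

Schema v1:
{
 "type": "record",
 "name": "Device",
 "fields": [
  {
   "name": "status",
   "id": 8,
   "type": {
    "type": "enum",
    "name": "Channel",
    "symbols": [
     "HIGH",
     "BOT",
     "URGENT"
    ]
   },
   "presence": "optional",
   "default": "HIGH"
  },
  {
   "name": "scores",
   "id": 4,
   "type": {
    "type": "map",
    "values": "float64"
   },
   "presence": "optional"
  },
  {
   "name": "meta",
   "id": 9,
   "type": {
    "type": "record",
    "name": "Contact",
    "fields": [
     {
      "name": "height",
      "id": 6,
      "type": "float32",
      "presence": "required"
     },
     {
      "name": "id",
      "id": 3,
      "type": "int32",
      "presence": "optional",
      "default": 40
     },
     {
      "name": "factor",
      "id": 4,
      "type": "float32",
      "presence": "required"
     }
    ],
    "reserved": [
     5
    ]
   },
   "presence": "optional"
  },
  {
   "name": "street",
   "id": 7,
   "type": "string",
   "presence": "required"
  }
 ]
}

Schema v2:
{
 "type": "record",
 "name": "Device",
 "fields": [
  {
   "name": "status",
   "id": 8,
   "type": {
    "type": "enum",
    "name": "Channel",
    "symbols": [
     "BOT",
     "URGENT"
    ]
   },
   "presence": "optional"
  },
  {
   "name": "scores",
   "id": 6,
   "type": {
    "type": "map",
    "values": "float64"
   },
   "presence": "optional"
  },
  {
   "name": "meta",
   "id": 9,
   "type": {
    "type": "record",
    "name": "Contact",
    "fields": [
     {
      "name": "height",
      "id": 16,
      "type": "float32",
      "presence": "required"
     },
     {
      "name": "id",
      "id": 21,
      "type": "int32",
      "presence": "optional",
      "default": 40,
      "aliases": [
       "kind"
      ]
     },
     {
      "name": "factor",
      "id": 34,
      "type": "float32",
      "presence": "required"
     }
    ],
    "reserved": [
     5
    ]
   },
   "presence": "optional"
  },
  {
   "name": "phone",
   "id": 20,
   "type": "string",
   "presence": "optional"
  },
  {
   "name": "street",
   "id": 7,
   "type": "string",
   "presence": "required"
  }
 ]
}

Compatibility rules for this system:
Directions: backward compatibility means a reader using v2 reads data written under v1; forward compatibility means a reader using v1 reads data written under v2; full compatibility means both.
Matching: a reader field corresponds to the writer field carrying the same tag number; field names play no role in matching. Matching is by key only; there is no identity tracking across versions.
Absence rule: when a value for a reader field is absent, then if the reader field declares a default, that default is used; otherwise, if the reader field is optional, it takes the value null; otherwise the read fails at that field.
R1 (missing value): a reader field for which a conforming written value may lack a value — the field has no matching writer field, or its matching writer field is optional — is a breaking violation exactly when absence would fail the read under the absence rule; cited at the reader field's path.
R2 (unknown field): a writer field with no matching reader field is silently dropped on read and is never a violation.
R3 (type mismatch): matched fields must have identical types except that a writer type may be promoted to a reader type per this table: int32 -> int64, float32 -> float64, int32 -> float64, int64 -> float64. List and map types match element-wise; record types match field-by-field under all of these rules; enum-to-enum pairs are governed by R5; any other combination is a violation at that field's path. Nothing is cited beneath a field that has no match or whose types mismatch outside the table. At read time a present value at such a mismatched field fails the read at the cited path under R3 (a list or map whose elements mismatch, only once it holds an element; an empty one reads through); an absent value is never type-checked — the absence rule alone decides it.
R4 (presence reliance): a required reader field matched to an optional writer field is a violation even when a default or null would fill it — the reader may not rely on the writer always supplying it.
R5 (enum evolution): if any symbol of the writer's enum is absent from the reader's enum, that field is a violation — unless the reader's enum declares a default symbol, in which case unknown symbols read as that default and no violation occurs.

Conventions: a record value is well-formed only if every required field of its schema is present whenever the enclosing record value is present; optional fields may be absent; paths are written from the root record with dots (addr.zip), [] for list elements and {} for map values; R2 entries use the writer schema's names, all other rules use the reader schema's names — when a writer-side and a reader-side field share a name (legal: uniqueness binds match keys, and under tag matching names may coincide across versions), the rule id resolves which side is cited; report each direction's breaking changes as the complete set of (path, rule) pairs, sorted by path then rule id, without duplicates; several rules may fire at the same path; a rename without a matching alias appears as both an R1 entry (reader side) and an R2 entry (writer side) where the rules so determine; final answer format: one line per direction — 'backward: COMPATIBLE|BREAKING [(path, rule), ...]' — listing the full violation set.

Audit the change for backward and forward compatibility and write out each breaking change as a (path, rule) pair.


arrows below run writer -> reader for Device
checking backward for Device: reader v2 against writer v1:
  writer optional, Channel -> Channel: reader status maps from writer status
  scores: no writer-side match
  writer optional, Contact -> Contact: reader meta maps from writer meta
  phone: no writer-side match
  writer required, string -> string: reader street maps from writer street
  writer scores: unknown to reader
  meta.height: no writer-side match
  meta.id: no writer-side match
  meta.factor: no writer-side match
  writer meta.height: unknown to reader
  writer meta.id: unknown to reader
  writer meta.factor: unknown to reader
  rule R1 violated at meta.factor
  rule R1 violated at meta.height
  rule R5 violated at status
  backward on Device therefore BREAKING (3)
checking forward for Device: reader v1 against writer v2:
  writer optional, Channel -> Channel: reader status maps from writer status
  scores: no writer-side match
  writer optional, Contact -> Contact: reader meta maps from writer meta
  writer required, string -> string: reader street maps from writer street
  writer scores: unknown to reader
  writer phone: unknown to reader
  meta.height: no writer-side match
  meta.id: no writer-side match
  meta.factor: no writer-side match
  writer meta.height: unknown to reader
  writer meta.id: unknown to reader
  writer meta.factor: unknown to reader
  rule R1 violated at meta.factor
  rule R1 violated at meta.height
  forward on Device therefore BREAKING (2)

backward: BREAKING [(meta.factor, R1), (meta.height, R1), (status, R5)]; forward: BREAKING [(meta.factor, R1), (meta.height, R1)]
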